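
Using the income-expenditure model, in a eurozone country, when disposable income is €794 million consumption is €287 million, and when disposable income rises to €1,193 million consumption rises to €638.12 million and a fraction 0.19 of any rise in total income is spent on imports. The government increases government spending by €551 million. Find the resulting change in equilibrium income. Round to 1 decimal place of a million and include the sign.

MPC = ΔC/ΔYd = (638.12 − 287)/(1,193 − 794) = 351.12/399 = 0.88.
Expenditure multiplier = 1/(1 − c + m) = 1/(1 − 0.88 + 0.19) = 1/0.31 ≈ 3.226.
ΔY = k × ΔG = (+€551 million) / 0.31 ≈ +€1,777.4 million.

+€1,777.4 million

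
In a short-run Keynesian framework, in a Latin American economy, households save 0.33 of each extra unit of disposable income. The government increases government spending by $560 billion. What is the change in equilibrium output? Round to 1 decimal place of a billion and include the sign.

MPC = 1 − MPS = 1 − 0.33 = 0.67.
Spending multiplier = 1/(1 − MPC) = 1/(1 − 0.67) = 1/0.33 ≈ 3.03.
ΔY = k × ΔG = (+$560 billion) / 0.33 ≈ +$1,697 billion.

+$1,697.0 billion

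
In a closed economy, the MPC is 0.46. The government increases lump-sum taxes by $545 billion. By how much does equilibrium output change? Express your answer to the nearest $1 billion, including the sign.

A lump-sum tax change of +$545 billion shifts disposable income by −$545 billion; first-round consumption changes by −c × ΔT = −0.46 × (+$545 billion) = −$250.7 billion.
Expenditure multiplier = 1/(1 − MPC) = 1/(1 − 0.46) = 1/0.54 ≈ 1.852.
The tax multiplier is −c × k ≈ −0.852, so ΔY = k × (−c·ΔT) = (−$250.7 billion) / 0.54 ≈ −$464 billion.

−$464 billion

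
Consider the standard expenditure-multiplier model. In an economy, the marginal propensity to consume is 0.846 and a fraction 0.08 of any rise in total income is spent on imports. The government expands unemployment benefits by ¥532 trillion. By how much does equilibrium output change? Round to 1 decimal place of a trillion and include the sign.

+¥1,923.4 trillion

The transfer change shifts disposable income by +¥532 trillion, so first-round consumption changes by c·ΔTR = 0.846 × (+¥532 trillion) = +¥450.072 trillion.
Expenditure multiplier = 1/(1 − c + m) = 1/(1 − 0.846 + 0.08) = 1/0.234 ≈ 4.274.
The transfer multiplier is c × k ≈ 3.615, so ΔY = k × (c·ΔTR) = (+¥450.072 trillion) / 0.234 ≈ +¥1,923.4 trillion.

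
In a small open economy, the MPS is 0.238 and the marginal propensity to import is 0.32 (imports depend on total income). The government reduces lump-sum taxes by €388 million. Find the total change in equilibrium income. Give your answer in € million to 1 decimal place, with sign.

+€529.8 million

MPC = 1 − MPS = 1 − 0.238 = 0.762.
A lump-sum tax change of −€388 million shifts disposable income by +€388 million; first-round consumption changes by −c × ΔT = −0.762 × (−€388 million) = +€295.656 million.
Expenditure multiplier = 1/(1 − c + m) = 1/(1 − 0.762 + 0.32) = 1/0.558 ≈ 1.792.
The tax multiplier is −c × k ≈ −1.366, so ΔY = k × (−c·ΔT) = (+€295.656 million) / 0.558 ≈ +€529.8 million.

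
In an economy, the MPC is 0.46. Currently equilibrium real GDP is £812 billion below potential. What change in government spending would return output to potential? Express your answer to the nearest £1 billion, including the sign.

+£438 billion

Spending multiplier = 1/(1 − MPC) = 1/(1 − 0.46) = 1/0.54 ≈ 1.852.
Need ΔY = +£812 billion, so ΔG = ΔY/k = (+£812 billion) × 0.54 ≈ +£438 billion.
The government should increase government spending by £438 billion.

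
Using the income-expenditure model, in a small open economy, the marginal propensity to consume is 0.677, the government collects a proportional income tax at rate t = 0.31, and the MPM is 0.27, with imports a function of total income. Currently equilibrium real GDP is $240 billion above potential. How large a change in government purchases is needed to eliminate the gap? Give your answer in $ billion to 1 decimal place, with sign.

Spending multiplier = 1/(1 − c(1−t) + m) = 1/(1 − 0.677×0.69 + 0.27) = 1/0.80287 ≈ 1.246.
Need ΔY = −$240 billion, so ΔG = ΔY/k = (−$240 billion) × 0.80287 ≈ −$192.7 billion.
The government should cut government purchases by $192.7 billion.

−$192.7 billion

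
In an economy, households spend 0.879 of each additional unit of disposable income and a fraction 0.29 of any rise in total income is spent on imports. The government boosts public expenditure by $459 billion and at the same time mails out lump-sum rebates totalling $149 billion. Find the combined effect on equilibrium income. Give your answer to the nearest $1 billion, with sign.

Expenditure multiplier = 1/(1 − c + m) = 1/(1 − 0.879 + 0.29) = 1/0.411 ≈ 2.433.
ΔG contributes k·ΔG = (+$459 billion) / 0.411 ≈ +$1,116.8 billion.
ΔT of −$149 billion changes first-round spending by −c·ΔT = +$130.971 billion, contributing k·(−c·ΔT) = (+$130.971 billion) / 0.411 ≈ +$318.7 billion.
Net ΔY = k(ΔG − c·ΔT) = (+$589.971 billion) / 0.411 ≈ +$1,435 billion.

+$1,435 billion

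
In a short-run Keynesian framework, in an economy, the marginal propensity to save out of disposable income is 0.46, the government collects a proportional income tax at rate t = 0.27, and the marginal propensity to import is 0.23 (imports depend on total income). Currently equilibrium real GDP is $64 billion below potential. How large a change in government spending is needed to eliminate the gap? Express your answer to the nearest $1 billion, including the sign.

MPC = 1 − MPS = 1 − 0.46 = 0.54.
Spending multiplier = 1/(1 − c(1−t) + m) = 1/(1 − 0.54×0.73 + 0.23) = 1/0.8358 ≈ 1.196.
Need ΔY = +$64 billion, so ΔG = ΔY/k = (+$64 billion) × 0.8358 ≈ +$53 billion.
The government should increase government spending by $53 billion.

+$53 billion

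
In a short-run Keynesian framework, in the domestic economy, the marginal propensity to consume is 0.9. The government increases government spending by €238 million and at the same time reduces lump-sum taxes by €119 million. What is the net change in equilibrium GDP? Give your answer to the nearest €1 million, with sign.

+€3,451 million

Expenditure multiplier = 1/(1 − MPC) = 1/(1 − 0.9) = 1/0.1 = 10.
ΔG contributes k·ΔG = (+€238 million) / 0.1 = +€2,380 million.
ΔT of −€119 million changes first-round spending by −c·ΔT = +€107.1 million, contributing k·(−c·ΔT) = (+€107.1 million) / 0.1 = +€1,071 million.
Net ΔY = k(ΔG − c·ΔT) = (+€345.1 million) / 0.1 = +€3,451 million.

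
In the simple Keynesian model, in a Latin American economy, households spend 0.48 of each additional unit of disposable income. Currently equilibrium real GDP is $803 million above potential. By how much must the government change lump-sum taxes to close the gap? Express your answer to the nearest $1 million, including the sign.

Spending multiplier = 1/(1 − MPC) = 1/(1 − 0.48) = 1/0.52 ≈ 1.923.
Tax multiplier = −c·k = −0.48/0.52 ≈ −0.923. Need ΔY = −$803 million, so ΔT = ΔY/(−c·k) = −(−$803 million) × 0.52 / 0.48 ≈ +$870 million.
The government should raise lump-sum taxes by $870 million.

+$870 million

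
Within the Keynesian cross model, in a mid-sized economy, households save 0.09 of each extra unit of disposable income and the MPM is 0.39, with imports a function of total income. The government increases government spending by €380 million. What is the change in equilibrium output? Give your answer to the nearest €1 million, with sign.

MPC = 1 − MPS = 1 − 0.09 = 0.91.
Expenditure multiplier = 1/(1 − c + m) = 1/(1 − 0.91 + 0.39) = 1/0.48 ≈ 2.083.
ΔY = k × ΔG = (+€380 million) / 0.48 ≈ +€792 million.

+€792 million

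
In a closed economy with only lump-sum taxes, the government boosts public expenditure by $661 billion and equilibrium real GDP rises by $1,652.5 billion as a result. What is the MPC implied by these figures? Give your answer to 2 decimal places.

Implied spending multiplier k = ΔY/ΔG = 1,652.5/661 = 2.5.
Since k = 1/(1 − MPC), MPC = 1 − 1/k = 1 − ΔG/ΔY = 1 − 661/1,652.5 = 0.60.

0.60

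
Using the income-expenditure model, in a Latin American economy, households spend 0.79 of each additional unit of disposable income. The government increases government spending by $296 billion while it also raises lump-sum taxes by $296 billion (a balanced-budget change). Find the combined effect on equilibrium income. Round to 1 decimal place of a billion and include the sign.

Expenditure multiplier = 1/(1 − MPC) = 1/(1 − 0.79) = 1/0.21 ≈ 4.762.
ΔG contributes k·ΔG = (+$296 billion) / 0.21 ≈ +$1,409.5 billion.
ΔT of +$296 billion changes first-round spending by −c·ΔT = −$233.84 billion, contributing k·(−c·ΔT) = (−$233.84 billion) / 0.21 ≈ −$1,113.5 billion.
With ΔG = ΔT and no other leakages, the balanced-budget multiplier is 1, so ΔY = ΔG = +$296 billion.

+$296.0 billion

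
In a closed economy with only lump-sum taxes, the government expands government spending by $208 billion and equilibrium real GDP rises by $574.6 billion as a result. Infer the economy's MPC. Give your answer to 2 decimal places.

Implied spending multiplier k = ΔY/ΔG = 574.6/208 = 2.7625.
Since k = 1/(1 − MPC), MPC = 1 − 1/k = 1 − ΔG/ΔY = 1 − 208/574.6 ≈ 0.64.

0.64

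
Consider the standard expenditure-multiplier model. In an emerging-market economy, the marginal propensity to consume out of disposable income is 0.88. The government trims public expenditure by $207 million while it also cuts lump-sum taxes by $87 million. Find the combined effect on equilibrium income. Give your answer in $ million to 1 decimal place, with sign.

Expenditure multiplier = 1/(1 − MPC) = 1/(1 − 0.88) = 1/0.12 ≈ 8.333.
ΔG contributes k·ΔG = (−$207 million) / 0.12 = −$1,725 million.
ΔT of −$87 million changes first-round spending by −c·ΔT = +$76.56 million, contributing k·(−c·ΔT) = (+$76.56 million) / 0.12 = +$638 million.
Net ΔY = k(ΔG − c·ΔT) = (−$130.44 million) / 0.12 = −$1,087 million.

−$1,087.0 million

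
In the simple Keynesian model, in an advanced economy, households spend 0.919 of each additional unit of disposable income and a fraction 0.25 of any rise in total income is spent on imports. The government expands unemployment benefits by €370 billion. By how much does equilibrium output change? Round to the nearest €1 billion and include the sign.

The transfer change shifts disposable income by +€370 billion, so first-round consumption changes by c·ΔTR = 0.919 × (+€370 billion) = +€340.03 billion.
Expenditure multiplier = 1/(1 − c + m) = 1/(1 − 0.919 + 0.25) = 1/0.331 ≈ 3.021.
The transfer multiplier is c × k ≈ 2.776, so ΔY = k × (c·ΔTR) = (+€340.03 billion) / 0.331 ≈ +€1,027 billion.

+€1,027 billion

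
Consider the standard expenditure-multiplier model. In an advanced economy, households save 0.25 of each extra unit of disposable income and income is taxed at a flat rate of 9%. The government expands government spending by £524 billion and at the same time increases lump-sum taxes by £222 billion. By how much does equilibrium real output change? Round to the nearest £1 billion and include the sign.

MPC = 1 − MPS = 1 − 0.25 = 0.75.
Expenditure multiplier = 1/(1 − c(1−t)) = 1/(1 − 0.75×0.91) = 1/0.3175 ≈ 3.15.
ΔG contributes k·ΔG = (+£524 billion) / 0.3175 ≈ +£1,650.4 billion.
ΔT of +£222 billion changes first-round spending by −c·ΔT = −£166.5 billion, contributing k·(−c·ΔT) = (−£166.5 billion) / 0.3175 ≈ −£524.4 billion.
Net ΔY = k(ΔG − c·ΔT) = (+£357.5 billion) / 0.3175 ≈ +£1,126 billion.

+£1,126 billion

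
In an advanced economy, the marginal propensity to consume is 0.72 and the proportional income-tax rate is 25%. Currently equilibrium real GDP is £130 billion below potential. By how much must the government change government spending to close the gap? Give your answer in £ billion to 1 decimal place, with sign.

Spending multiplier = 1/(1 − c(1−t)) = 1/(1 − 0.72×0.75) = 1/0.46 ≈ 2.174.
Need ΔY = +£130 billion, so ΔG = ΔY/k = (+£130 billion) × 0.46 = +£59.8 billion.
The government should increase government spending by £59.8 billion.

+£59.8 billion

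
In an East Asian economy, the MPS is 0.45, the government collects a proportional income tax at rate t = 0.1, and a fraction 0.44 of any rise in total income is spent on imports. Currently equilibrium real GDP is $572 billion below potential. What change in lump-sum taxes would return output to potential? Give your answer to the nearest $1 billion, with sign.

MPC = 1 − MPS = 1 − 0.45 = 0.55.
Spending multiplier = 1/(1 − c(1−t) + m) = 1/(1 − 0.55×0.9 + 0.44) = 1/0.945 ≈ 1.058.
Tax multiplier = −c·k = −0.55/0.945 ≈ −0.582. Need ΔY = +$572 billion, so ΔT = ΔY/(−c·k) = −(+$572 billion) × 0.945 / 0.55 ≈ −$983 billion.
The government should cut lump-sum taxes by $983 billion.

−$983 billion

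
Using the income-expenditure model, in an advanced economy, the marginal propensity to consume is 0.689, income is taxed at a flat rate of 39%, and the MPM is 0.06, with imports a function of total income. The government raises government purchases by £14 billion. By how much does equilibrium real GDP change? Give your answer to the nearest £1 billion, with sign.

+£22 billion

Government-spending multiplier = 1/(1 − c(1−t) + m) = 1/(1 − 0.689×0.61 + 0.06) = 1/0.63971 ≈ 1.563.
ΔY = k × ΔG = (+£14 billion) / 0.63971 ≈ +£22 billion.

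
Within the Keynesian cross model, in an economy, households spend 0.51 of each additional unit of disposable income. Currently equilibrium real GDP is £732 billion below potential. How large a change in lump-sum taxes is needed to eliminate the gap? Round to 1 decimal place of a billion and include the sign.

Spending multiplier = 1/(1 − MPC) = 1/(1 − 0.51) = 1/0.49 ≈ 2.041.
Tax multiplier = −c·k = −0.51/0.49 ≈ −1.041. Need ΔY = +£732 billion, so ΔT = ΔY/(−c·k) = −(+£732 billion) × 0.49 / 0.51 ≈ −£703.3 billion.
The government should cut lump-sum taxes by £703.3 billion.

−£703.3 billion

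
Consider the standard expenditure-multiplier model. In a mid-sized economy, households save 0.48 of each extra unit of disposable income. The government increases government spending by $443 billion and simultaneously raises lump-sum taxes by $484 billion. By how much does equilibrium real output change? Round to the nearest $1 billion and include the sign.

+$399 billion

MPC = 1 − MPS = 1 − 0.48 = 0.52.
Expenditure multiplier = 1/(1 − MPC) = 1/(1 − 0.52) = 1/0.48 ≈ 2.083.
ΔG contributes k·ΔG = (+$443 billion) / 0.48 ≈ +$922.9 billion.
ΔT of +$484 billion changes first-round spending by −c·ΔT = −$251.68 billion, contributing k·(−c·ΔT) = (−$251.68 billion) / 0.48 ≈ −$524.3 billion.
Net ΔY = k(ΔG − c·ΔT) = (+$191.32 billion) / 0.48 ≈ +$399 billion.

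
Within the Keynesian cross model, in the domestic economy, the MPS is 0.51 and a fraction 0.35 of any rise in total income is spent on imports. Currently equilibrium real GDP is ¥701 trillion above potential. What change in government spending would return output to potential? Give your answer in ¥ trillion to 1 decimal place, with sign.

−¥602.9 trillion

MPC = 1 − MPS = 1 − 0.51 = 0.49.
Spending multiplier = 1/(1 − c + m) = 1/(1 − 0.49 + 0.35) = 1/0.86 ≈ 1.163.
Need ΔY = −¥701 trillion, so ΔG = ΔY/k = (−¥701 trillion) × 0.86 ≈ −¥602.9 trillion.
The government should cut government spending by ¥602.9 trillion.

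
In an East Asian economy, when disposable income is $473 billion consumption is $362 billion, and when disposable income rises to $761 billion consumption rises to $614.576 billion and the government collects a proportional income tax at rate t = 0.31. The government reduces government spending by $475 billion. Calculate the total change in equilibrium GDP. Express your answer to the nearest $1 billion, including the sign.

−$1,203 billion

MPC = ΔC/ΔYd = (614.576 − 362)/(761 − 473) = 252.576/288 = 0.877.
Expenditure multiplier = 1/(1 − c(1−t)) = 1/(1 − 0.877×0.69) = 1/0.39487 ≈ 2.532.
ΔY = k × ΔG = (−$475 billion) / 0.39487 ≈ −$1,203 billion.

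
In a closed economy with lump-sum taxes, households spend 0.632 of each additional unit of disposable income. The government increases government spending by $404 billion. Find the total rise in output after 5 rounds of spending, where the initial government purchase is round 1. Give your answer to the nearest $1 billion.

Round 1 adds ΔG = $404 billion; each later round is MPC = 0.632 times the previous.
After 5 rounds: 404 + 255.328 + 161.367296 + 101.984131072 + 64.453970837504 = ΔG·(1 − c^5)/(1 − c) = 404 × (1 − 0.100828984082432)/0.368 ≈ $987 billion.

$987 billion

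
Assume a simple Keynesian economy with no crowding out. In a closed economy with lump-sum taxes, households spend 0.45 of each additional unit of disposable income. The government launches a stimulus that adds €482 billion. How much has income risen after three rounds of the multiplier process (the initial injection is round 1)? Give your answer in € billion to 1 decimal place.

Round 1 adds ΔG = €482 billion; each later round is MPC = 0.45 times the previous.
After 3 rounds: 482 + 216.9 + 97.605 = ΔG·(1 − c^3)/(1 − c) = 482 × (1 − 0.091125)/0.55 ≈ €796.5 billion.

€796.5 billion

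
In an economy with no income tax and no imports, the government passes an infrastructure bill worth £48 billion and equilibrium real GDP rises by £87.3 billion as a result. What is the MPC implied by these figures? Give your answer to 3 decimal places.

0.450

Implied spending multiplier k = ΔY/ΔG = 87.3/48 ≈ 1.8188.
Since k = 1/(1 − MPC), MPC = 1 − 1/k = 1 − ΔG/ΔY = 1 − 48/87.3 ≈ 0.450.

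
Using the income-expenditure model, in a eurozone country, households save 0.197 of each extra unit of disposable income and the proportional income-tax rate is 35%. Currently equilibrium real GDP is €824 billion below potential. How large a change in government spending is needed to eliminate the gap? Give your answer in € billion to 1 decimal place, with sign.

+€393.9 billion

MPC = 1 − MPS = 1 − 0.197 = 0.803.
Spending multiplier = 1/(1 − c(1−t)) = 1/(1 − 0.803×0.65) = 1/0.47805 ≈ 2.092.
Need ΔY = +€824 billion, so ΔG = ΔY/k = (+€824 billion) × 0.47805 ≈ +€393.9 billion.
The government should increase government spending by €393.9 billion.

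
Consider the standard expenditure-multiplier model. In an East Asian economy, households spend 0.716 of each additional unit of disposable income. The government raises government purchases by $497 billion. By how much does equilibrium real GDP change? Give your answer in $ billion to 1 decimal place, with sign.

+$1,750.0 billion

Expenditure multiplier = 1/(1 − MPC) = 1/(1 − 0.716) = 1/0.284 ≈ 3.521.
ΔY = k × ΔG = (+$497 billion) / 0.284 = +$1,750 billion.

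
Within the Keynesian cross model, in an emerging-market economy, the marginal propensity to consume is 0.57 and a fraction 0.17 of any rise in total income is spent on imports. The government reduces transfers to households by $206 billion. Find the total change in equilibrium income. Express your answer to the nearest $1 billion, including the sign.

−$196 billion

The transfer change shifts disposable income by −$206 billion, so first-round consumption changes by c·ΔTR = 0.57 × (−$206 billion) = −$117.42 billion.
Expenditure multiplier = 1/(1 − c + m) = 1/(1 − 0.57 + 0.17) = 1/0.6 ≈ 1.667.
The transfer multiplier is c × k = 0.95, so ΔY = k × (c·ΔTR) = (−$117.42 billion) / 0.6 ≈ −$196 billion.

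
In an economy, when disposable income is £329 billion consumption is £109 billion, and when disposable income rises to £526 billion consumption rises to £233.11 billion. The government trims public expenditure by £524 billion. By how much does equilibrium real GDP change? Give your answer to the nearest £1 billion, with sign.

MPC = ΔC/ΔYd = (233.11 − 109)/(526 − 329) = 124.11/197 = 0.63.
Government-spending multiplier = 1/(1 − MPC) = 1/(1 − 0.63) = 1/0.37 ≈ 2.703.
ΔY = k × ΔG = (−£524 billion) / 0.37 ≈ −£1,416 billion.

−£1,416 billion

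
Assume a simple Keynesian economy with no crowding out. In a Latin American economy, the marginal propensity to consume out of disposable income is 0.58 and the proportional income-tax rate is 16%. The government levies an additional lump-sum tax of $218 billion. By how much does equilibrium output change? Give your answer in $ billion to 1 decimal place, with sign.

−$246.6 billion

A lump-sum tax change of +$218 billion shifts disposable income by −$218 billion; first-round consumption changes by −c × ΔT = −0.58 × (+$218 billion) = −$126.44 billion.
Expenditure multiplier = 1/(1 − c(1−t)) = 1/(1 − 0.58×0.84) = 1/0.5128 ≈ 1.95.
The tax multiplier is −c × k ≈ −1.131, so ΔY = k × (−c·ΔT) = (−$126.44 billion) / 0.5128 ≈ −$246.6 billion.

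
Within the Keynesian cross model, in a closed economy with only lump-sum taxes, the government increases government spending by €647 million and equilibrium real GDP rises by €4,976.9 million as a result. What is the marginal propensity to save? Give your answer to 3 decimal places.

0.130

Implied spending multiplier k = ΔY/ΔG = 4,976.9/647 ≈ 7.6923.
Since k = 1/(1 − MPC), MPC = 1 − 1/k = 1 − ΔG/ΔY = 1 − 647/4,976.9 ≈ 0.870.
MPS = 1 − MPC = 0.130.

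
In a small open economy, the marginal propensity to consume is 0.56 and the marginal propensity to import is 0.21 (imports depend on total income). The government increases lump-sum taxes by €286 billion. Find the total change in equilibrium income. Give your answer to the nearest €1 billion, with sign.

−€246 billion

A lump-sum tax change of +€286 billion shifts disposable income by −€286 billion; first-round consumption changes by −c × ΔT = −0.56 × (+€286 billion) = −€160.16 billion.
Expenditure multiplier = 1/(1 − c + m) = 1/(1 − 0.56 + 0.21) = 1/0.65 ≈ 1.538.
The tax multiplier is −c × k ≈ −0.862, so ΔY = k × (−c·ΔT) = (−€160.16 billion) / 0.65 ≈ −€246 billion.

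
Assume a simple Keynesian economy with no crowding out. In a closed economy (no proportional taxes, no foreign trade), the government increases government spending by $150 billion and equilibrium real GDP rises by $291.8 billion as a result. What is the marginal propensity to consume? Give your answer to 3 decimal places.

0.486

Implied spending multiplier k = ΔY/ΔG = 291.8/150 ≈ 1.9453.
Since k = 1/(1 − MPC), MPC = 1 − 1/k = 1 − ΔG/ΔY = 1 − 150/291.8 ≈ 0.486.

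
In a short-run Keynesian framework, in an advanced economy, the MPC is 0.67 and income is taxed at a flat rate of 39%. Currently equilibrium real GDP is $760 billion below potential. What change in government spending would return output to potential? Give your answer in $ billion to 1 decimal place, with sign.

Spending multiplier = 1/(1 − c(1−t)) = 1/(1 − 0.67×0.61) = 1/0.5913 ≈ 1.691.
Need ΔY = +$760 billion, so ΔG = ΔY/k = (+$760 billion) × 0.5913 ≈ +$449.4 billion.
The government should increase government spending by $449.4 billion.

+$449.4 billion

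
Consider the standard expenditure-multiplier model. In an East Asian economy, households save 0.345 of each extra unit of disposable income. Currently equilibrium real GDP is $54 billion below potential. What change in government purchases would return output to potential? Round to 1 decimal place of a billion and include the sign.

MPC = 1 − MPS = 1 − 0.345 = 0.655.
Spending multiplier = 1/(1 − MPC) = 1/(1 − 0.655) = 1/0.345 ≈ 2.899.
Need ΔY = +$54 billion, so ΔG = ΔY/k = (+$54 billion) × 0.345 ≈ +$18.6 billion.
The government should increase government purchases by $18.6 billion.

+$18.6 billion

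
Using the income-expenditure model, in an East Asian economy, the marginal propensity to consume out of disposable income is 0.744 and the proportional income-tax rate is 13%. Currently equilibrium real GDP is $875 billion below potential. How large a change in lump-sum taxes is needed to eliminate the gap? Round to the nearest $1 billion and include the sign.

Spending multiplier = 1/(1 − c(1−t)) = 1/(1 − 0.744×0.87) = 1/0.35272 ≈ 2.835.
Tax multiplier = −c·k = −0.744/0.35272 ≈ −2.109. Need ΔY = +$875 billion, so ΔT = ΔY/(−c·k) = −(+$875 billion) × 0.35272 / 0.744 ≈ −$415 billion.
The government should cut lump-sum taxes by $415 billion.

−$415 billion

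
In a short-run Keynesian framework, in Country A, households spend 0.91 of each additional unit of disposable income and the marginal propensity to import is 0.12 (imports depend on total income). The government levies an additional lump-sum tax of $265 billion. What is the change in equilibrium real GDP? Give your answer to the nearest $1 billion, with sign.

−$1,148 billion

A lump-sum tax change of +$265 billion shifts disposable income by −$265 billion; first-round consumption changes by −c × ΔT = −0.91 × (+$265 billion) = −$241.15 billion.
Expenditure multiplier = 1/(1 − c + m) = 1/(1 − 0.91 + 0.12) = 1/0.21 ≈ 4.762.
The tax multiplier is −c × k ≈ −4.333, so ΔY = k × (−c·ΔT) = (−$241.15 billion) / 0.21 ≈ −$1,148 billion.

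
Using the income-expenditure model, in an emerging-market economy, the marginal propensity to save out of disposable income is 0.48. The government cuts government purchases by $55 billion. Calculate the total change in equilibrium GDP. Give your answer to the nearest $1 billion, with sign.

MPC = 1 − MPS = 1 − 0.48 = 0.52.
Government-spending multiplier = 1/(1 − MPC) = 1/(1 − 0.52) = 1/0.48 ≈ 2.083.
ΔY = k × ΔG = (−$55 billion) / 0.48 ≈ −$115 billion.

−$115 billion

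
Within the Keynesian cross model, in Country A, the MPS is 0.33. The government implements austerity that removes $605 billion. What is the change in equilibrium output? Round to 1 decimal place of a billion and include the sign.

−$1,833.3 billion

MPC = 1 − MPS = 1 − 0.33 = 0.67.
Expenditure multiplier = 1/(1 − MPC) = 1/(1 − 0.67) = 1/0.33 ≈ 3.03.
ΔY = k × ΔG = (−$605 billion) / 0.33 ≈ −$1,833.3 billion.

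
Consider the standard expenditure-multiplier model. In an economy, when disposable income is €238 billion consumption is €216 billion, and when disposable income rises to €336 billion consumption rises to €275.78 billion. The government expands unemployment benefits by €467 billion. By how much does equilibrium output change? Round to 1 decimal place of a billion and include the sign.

+€730.4 billion

MPC = ΔC/ΔYd = (275.78 − 216)/(336 − 238) = 59.78/98 = 0.61.
The transfer change shifts disposable income by +€467 billion, so first-round consumption changes by c·ΔTR = 0.61 × (+€467 billion) = +€284.87 billion.
Expenditure multiplier = 1/(1 − MPC) = 1/(1 − 0.61) = 1/0.39 ≈ 2.564.
The transfer multiplier is c × k ≈ 1.564, so ΔY = k × (c·ΔTR) = (+€284.87 billion) / 0.39 ≈ +€730.4 billion.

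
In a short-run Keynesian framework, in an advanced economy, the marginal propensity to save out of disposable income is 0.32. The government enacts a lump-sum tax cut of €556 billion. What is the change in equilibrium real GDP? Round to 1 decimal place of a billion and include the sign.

MPC = 1 − MPS = 1 − 0.32 = 0.68.
A lump-sum tax change of −€556 billion shifts disposable income by +€556 billion; first-round consumption changes by −c × ΔT = −0.68 × (−€556 billion) = +€378.08 billion.
Expenditure multiplier = 1/(1 − MPC) = 1/(1 − 0.68) = 1/0.32 = 3.125.
The tax multiplier is −c × k = −2.125, so ΔY = k × (−c·ΔT) = (+€378.08 billion) / 0.32 = +€1,181.5 billion.

+€1,181.5 billion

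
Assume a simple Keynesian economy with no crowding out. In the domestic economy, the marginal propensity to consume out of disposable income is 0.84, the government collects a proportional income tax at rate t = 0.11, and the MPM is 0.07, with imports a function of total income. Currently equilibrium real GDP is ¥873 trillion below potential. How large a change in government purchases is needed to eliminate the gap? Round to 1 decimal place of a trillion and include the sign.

Spending multiplier = 1/(1 − c(1−t) + m) = 1/(1 − 0.84×0.89 + 0.07) = 1/0.3224 ≈ 3.102.
Need ΔY = +¥873 trillion, so ΔG = ΔY/k = (+¥873 trillion) × 0.3224 ≈ +¥281.5 trillion.
The government should increase government purchases by ¥281.5 trillion.

+¥281.5 trillion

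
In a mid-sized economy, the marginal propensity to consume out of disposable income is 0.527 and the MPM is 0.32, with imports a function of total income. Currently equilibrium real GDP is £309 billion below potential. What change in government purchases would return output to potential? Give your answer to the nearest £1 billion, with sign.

Spending multiplier = 1/(1 − c + m) = 1/(1 − 0.527 + 0.32) = 1/0.793 ≈ 1.261.
Need ΔY = +£309 billion, so ΔG = ΔY/k = (+£309 billion) × 0.793 ≈ +£245 billion.
The government should increase government purchases by £245 billion.

+£245 billion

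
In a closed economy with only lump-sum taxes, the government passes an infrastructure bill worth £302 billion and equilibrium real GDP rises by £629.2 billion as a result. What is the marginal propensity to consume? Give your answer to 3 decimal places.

0.520

Implied spending multiplier k = ΔY/ΔG = 629.2/302 ≈ 2.0834.
Since k = 1/(1 − MPC), MPC = 1 − 1/k = 1 − ΔG/ΔY = 1 − 302/629.2 ≈ 0.520.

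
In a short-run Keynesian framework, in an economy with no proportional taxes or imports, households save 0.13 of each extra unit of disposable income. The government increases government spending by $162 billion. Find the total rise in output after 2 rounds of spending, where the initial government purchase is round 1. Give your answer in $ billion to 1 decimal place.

$302.9 billion

MPC = 1 − MPS = 1 − 0.13 = 0.87.
Round 1 adds ΔG = $162 billion; each later round is MPC = 0.87 times the previous.
After 2 rounds: 162 + 140.94 = ΔG·(1 − c^2)/(1 − c) = 162 × (1 − 0.7569)/0.13 ≈ $302.9 billion.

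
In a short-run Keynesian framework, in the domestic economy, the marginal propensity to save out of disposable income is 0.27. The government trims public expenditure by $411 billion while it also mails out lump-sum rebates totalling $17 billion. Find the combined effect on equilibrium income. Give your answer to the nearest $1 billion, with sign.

MPC = 1 − MPS = 1 − 0.27 = 0.73.
Expenditure multiplier = 1/(1 − MPC) = 1/(1 − 0.73) = 1/0.27 ≈ 3.704.
ΔG contributes k·ΔG = (−$411 billion) / 0.27 ≈ −$1,522.2 billion.
ΔT of −$17 billion changes first-round spending by −c·ΔT = +$12.41 billion, contributing k·(−c·ΔT) = (+$12.41 billion) / 0.27 ≈ +$46 billion.
Net ΔY = k(ΔG − c·ΔT) = (−$398.59 billion) / 0.27 ≈ −$1,476 billion.

−$1,476 billion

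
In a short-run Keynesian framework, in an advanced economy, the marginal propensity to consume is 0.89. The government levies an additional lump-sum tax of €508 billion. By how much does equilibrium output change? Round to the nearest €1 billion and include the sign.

A lump-sum tax change of +€508 billion shifts disposable income by −€508 billion; first-round consumption changes by −c × ΔT = −0.89 × (+€508 billion) = −€452.12 billion.
Expenditure multiplier = 1/(1 − MPC) = 1/(1 − 0.89) = 1/0.11 ≈ 9.091.
The tax multiplier is −c × k ≈ −8.091, so ΔY = k × (−c·ΔT) = (−€452.12 billion) / 0.11 ≈ −€4,110 billion.

−€4,110 billion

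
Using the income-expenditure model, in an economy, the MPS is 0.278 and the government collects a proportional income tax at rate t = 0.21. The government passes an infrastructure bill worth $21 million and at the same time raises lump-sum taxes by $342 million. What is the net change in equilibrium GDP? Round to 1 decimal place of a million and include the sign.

−$525.9 million

MPC = 1 − MPS = 1 − 0.278 = 0.722.
Expenditure multiplier = 1/(1 − c(1−t)) = 1/(1 − 0.722×0.79) = 1/0.42962 ≈ 2.328.
ΔG contributes k·ΔG = (+$21 million) / 0.42962 ≈ +$48.9 million.
ΔT of +$342 million changes first-round spending by −c·ΔT = −$246.924 million, contributing k·(−c·ΔT) = (−$246.924 million) / 0.42962 ≈ −$574.7 million.
Net ΔY = k(ΔG − c·ΔT) = (−$225.924 million) / 0.42962 ≈ −$525.9 million.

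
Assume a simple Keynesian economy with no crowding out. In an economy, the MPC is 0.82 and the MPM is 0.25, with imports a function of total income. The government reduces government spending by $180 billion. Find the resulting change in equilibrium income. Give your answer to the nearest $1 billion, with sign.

Expenditure multiplier = 1/(1 − c + m) = 1/(1 − 0.82 + 0.25) = 1/0.43 ≈ 2.326.
ΔY = k × ΔG = (−$180 billion) / 0.43 ≈ −$419 billion.

−$419 billion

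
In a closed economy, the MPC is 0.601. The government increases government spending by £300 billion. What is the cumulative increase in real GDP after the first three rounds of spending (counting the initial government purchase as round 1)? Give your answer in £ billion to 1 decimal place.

£588.7 billion

Round 1 adds ΔG = £300 billion; each later round is MPC = 0.601 times the previous.
After 3 rounds: 300 + 180.3 + 108.3603 = ΔG·(1 − c^3)/(1 − c) = 300 × (1 − 0.217081801)/0.399 ≈ £588.7 billion.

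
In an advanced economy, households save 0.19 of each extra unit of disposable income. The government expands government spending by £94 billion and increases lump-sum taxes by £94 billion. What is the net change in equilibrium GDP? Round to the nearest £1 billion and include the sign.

MPC = 1 − MPS = 1 − 0.19 = 0.81.
Expenditure multiplier = 1/(1 − MPC) = 1/(1 − 0.81) = 1/0.19 ≈ 5.263.
ΔG contributes k·ΔG = (+£94 billion) / 0.19 ≈ +£494.7 billion.
ΔT of +£94 billion changes first-round spending by −c·ΔT = −£76.14 billion, contributing k·(−c·ΔT) = (−£76.14 billion) / 0.19 ≈ −£400.7 billion.
With ΔG = ΔT and no other leakages, the balanced-budget multiplier is 1, so ΔY = ΔG = +£94 billion.

+£94 billion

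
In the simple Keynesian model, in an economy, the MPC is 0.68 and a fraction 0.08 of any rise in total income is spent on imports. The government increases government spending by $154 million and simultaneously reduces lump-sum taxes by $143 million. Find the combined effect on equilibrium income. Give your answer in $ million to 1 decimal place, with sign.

+$628.1 million

Expenditure multiplier = 1/(1 − c + m) = 1/(1 − 0.68 + 0.08) = 1/0.4 = 2.5.
ΔG contributes k·ΔG = (+$154 million) / 0.4 = +$385 million.
ΔT of −$143 million changes first-round spending by −c·ΔT = +$97.24 million, contributing k·(−c·ΔT) = (+$97.24 million) / 0.4 = +$243.1 million.
Net ΔY = k(ΔG − c·ΔT) = (+$251.24 million) / 0.4 = +$628.1 million.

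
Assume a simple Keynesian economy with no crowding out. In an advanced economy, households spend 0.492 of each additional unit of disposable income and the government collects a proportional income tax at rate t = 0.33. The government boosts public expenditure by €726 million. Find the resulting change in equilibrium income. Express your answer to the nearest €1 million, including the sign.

+€1,083 million

Government-spending multiplier = 1/(1 − c(1−t)) = 1/(1 − 0.492×0.67) = 1/0.67036 ≈ 1.492.
ΔY = k × ΔG = (+€726 million) / 0.67036 ≈ +€1,083 million.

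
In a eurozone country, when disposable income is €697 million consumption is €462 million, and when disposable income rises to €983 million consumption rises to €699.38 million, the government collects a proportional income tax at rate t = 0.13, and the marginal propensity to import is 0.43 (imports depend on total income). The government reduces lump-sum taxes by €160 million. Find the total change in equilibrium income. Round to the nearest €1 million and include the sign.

+€188 million

MPC = ΔC/ΔYd = (699.38 − 462)/(983 − 697) = 237.38/286 = 0.83.
A lump-sum tax change of −€160 million shifts disposable income by +€160 million; first-round consumption changes by −c × ΔT = −0.83 × (−€160 million) = +€132.8 million.
Expenditure multiplier = 1/(1 − c(1−t) + m) = 1/(1 − 0.83×0.87 + 0.43) = 1/0.7079 ≈ 1.413.
The tax multiplier is −c × k ≈ −1.172, so ΔY = k × (−c·ΔT) = (+€132.8 million) / 0.7079 ≈ +€188 million.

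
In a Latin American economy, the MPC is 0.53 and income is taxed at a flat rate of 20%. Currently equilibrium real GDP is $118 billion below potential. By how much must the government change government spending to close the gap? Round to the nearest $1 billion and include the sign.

+$68 billion

Spending multiplier = 1/(1 − c(1−t)) = 1/(1 − 0.53×0.8) = 1/0.576 ≈ 1.736.
Need ΔY = +$118 billion, so ΔG = ΔY/k = (+$118 billion) × 0.576 ≈ +$68 billion.
The government should increase government spending by $68 billion.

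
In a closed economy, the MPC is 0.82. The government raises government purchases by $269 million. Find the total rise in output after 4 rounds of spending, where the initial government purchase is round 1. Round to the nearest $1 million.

$819 million

Round 1 adds ΔG = $269 million; each later round is MPC = 0.82 times the previous.
After 4 rounds: 269 + 220.58 + 180.8756 + 148.317992 = ΔG·(1 − c^4)/(1 − c) = 269 × (1 − 0.45212176)/0.18 ≈ $819 million.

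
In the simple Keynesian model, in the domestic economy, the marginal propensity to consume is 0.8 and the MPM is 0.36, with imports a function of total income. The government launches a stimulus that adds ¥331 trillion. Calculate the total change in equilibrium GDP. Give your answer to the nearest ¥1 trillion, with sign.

Spending multiplier = 1/(1 − c + m) = 1/(1 − 0.8 + 0.36) = 1/0.56 ≈ 1.786.
ΔY = k × ΔG = (+¥331 trillion) / 0.56 ≈ +¥591 trillion.

+¥591 trillion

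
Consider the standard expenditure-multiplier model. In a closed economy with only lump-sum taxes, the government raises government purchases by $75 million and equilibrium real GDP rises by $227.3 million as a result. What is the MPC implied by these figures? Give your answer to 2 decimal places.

0.67

Implied spending multiplier k = ΔY/ΔG = 227.3/75 ≈ 3.0307.
Since k = 1/(1 − MPC), MPC = 1 − 1/k = 1 − ΔG/ΔY = 1 − 75/227.3 ≈ 0.67.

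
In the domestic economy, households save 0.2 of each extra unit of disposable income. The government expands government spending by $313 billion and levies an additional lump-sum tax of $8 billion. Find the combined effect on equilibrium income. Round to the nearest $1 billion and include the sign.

+$1,533 billion

MPC = 1 − MPS = 1 − 0.2 = 0.8.
Expenditure multiplier = 1/(1 − MPC) = 1/(1 − 0.8) = 1/0.2 = 5.
ΔG contributes k·ΔG = (+$313 billion) / 0.2 = +$1,565 billion.
ΔT of +$8 billion changes first-round spending by −c·ΔT = −$6.4 billion, contributing k·(−c·ΔT) = (−$6.4 billion) / 0.2 = −$32 billion.
Net ΔY = k(ΔG − c·ΔT) = (+$306.6 billion) / 0.2 = +$1,533 billion.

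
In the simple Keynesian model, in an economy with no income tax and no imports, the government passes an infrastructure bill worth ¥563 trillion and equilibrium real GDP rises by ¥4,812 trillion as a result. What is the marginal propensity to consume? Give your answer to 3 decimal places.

0.883

Implied spending multiplier k = ΔY/ΔG = 4,812/563 ≈ 8.5471.
Since k = 1/(1 − MPC), MPC = 1 − 1/k = 1 − ΔG/ΔY = 1 − 563/4,812 ≈ 0.883.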